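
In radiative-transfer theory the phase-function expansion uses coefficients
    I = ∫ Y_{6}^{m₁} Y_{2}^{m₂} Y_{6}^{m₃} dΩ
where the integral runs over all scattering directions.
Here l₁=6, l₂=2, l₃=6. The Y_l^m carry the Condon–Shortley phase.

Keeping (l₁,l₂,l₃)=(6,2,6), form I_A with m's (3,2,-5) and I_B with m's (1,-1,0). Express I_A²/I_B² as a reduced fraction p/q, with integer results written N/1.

Shared (l₁,l₂,l₃)=(6,2,6): N and (l;000)² cancel in I_A²/I_B².
A: Δ = 2!·10!·2!/15! = 1/90090; Racah Σ t=2..2: t=2:+1/1451520 = 1/1451520; ⇒ 3j(6 2 6; 3 2 -5)² = 1/91, sgn -1
B: Δ = 2!·10!·2!/15! = 1/90090; Racah Σ t=0..1: t=0:+1/28800 t=1:−1/34560 = 1/172800; ⇒ 3j(6 2 6; 1 -1 0)² = 1/1430, sgn +1
I_A²/I_B² = (1/91)/(1/1430) = 110/7

110/7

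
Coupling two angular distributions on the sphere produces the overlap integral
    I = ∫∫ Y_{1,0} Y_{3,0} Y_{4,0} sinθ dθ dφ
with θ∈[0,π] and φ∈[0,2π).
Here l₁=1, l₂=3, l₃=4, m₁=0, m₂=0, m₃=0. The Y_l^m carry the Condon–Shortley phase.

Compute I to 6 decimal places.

0.246233

Checks pass: Σm=0; 8 even; l₃=4∈[2,4].
(2·1+1)(2·3+1)(2·4+1) = 189
Δ: 0! 2! 6! / 9! → 1/252
sum: t=0:+1/36 = 1/36
3j²(1 3 4; 0 0 0) = Δ·Π!·Σ² = 4/63  (sign +1)
(m-triple is (0,0,0) — same symbol as above.)
combine: 4πI² = 189·4/63·4/63 = 16/21
take √, sign +1: I = 0.24623252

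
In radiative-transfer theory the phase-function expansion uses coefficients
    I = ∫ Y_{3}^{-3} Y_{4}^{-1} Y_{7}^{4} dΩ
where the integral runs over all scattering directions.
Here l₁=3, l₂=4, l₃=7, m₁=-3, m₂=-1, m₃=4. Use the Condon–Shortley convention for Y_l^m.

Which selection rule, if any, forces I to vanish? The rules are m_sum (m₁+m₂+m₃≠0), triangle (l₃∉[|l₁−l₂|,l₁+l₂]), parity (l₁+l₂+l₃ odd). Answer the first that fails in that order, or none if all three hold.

m₁+m₂+m₃ = -3 − 1 + 4 = 0  ✓
triangle: |3−4|=1 ≤ l₃=7 ≤ 3+4=7  ✓
parity: l₁+l₂+l₃ = 14 is even  ✓

none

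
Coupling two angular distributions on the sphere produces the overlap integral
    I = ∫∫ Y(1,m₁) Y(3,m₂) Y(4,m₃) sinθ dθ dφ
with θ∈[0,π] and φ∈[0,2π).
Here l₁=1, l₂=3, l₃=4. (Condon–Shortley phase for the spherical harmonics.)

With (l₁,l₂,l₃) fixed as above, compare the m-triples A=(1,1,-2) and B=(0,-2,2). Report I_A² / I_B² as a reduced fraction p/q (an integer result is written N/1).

Shared (l₁,l₂,l₃)=(1,3,4): N and (l;000)² cancel in I_A²/I_B².
A: Δ = 0!·2!·6!/9! = 1/252; Racah Σ t=0..0: t=0:+1/96 = 1/96; ⇒ 3j(1 3 4; 1 1 -2)² = 5/84, sgn +1
B: Δ = 0!·2!·6!/9! = 1/252; Racah Σ t=0..0: t=0:+1/120 = 1/120; ⇒ 3j(1 3 4; 0 -2 2)² = 1/21, sgn +1
I_A²/I_B² = (5/84)/(1/21) = 5/4

5/4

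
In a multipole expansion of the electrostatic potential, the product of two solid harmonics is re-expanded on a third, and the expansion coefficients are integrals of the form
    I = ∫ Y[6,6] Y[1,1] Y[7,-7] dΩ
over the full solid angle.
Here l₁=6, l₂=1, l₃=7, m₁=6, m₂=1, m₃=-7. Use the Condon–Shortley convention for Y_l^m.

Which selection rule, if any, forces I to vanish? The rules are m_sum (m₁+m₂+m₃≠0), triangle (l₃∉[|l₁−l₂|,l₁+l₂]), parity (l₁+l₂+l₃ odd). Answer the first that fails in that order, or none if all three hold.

none

Σmᵢ = 0  ✓
l₃∈[|l₁−l₂|,l₁+l₂]=[5,7], have l₃=7  ✓
Σlᵢ = 14 ⇒ even  ✓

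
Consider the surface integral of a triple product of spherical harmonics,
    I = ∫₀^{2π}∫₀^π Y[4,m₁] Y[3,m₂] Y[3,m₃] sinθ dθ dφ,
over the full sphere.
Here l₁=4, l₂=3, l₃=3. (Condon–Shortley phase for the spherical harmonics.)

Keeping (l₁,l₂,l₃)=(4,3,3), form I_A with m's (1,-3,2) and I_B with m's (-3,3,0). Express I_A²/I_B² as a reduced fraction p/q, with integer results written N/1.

l's match ⇒ only the (l;m) 3-j factors differ between A and B.
A: triangle coeff Δ(4,3,3) = 1/34650; Σ_t [0,0]: t=0:+1/288 = 1/288; (3j)²=5/231 [(4 3 3; 1 -3 2)], sign=-1
B: triangle coeff Δ(4,3,3) = 1/34650; Σ_t [4,4]: t=4:+1/288 = 1/288; (3j)²=1/22 [(4 3 3; -3 3 0)], sign=-1
I_A²/I_B² = (5/231)/(1/22) = 10/21

10/21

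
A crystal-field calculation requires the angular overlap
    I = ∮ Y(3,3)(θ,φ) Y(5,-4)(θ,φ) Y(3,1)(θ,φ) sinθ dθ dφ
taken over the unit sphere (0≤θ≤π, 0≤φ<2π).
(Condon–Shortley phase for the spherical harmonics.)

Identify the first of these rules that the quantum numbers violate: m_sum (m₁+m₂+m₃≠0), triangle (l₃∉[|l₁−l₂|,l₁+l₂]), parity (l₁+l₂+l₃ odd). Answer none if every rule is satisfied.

azimuthal sum: 3 − 4 + 1 = 0  ✓
2 ≤ 3 ≤ 8 (triangle on l)  ✓
L = 3 + 5 + 3 = 11 (odd)  ✗

parity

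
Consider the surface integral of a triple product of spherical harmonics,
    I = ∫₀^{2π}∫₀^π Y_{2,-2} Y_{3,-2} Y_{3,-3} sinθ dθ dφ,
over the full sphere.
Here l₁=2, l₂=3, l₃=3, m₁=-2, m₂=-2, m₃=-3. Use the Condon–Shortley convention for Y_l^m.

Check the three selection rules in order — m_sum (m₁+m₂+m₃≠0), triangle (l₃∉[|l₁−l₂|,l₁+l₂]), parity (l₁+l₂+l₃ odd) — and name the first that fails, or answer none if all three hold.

azimuthal sum: -2 − 2 − 3 = -7  ✗
1 ≤ 3 ≤ 5 (triangle on l)
L = 2 + 3 + 3 = 8 (even)

m_sum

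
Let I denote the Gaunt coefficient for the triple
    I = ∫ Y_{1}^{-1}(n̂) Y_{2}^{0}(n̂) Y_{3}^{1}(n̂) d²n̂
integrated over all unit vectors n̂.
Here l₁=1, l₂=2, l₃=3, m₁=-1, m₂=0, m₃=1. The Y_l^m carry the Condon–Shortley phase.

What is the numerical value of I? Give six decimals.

-0.202301

m-sum 0 ✓  L=6 even ✓  1≤3≤3 ✓
Π(2lᵢ+1) = 3×5×7 = 105
triangle coeff Δ(1,2,3) = 1/105
Σ_t [0,0]: t=0:+1/4 = 1/4
(3j)²=3/35 [(1 2 3; 0 0 0)], sign=-1
Σ_t [0,0]: t=0:+1/8 = 1/8
(3j)²=2/35 [(1 2 3; -1 0 1)], sign=+1
⇒ 4πI² = 18/35
I = (-1)√(18/35/(4π)) = -0.20230066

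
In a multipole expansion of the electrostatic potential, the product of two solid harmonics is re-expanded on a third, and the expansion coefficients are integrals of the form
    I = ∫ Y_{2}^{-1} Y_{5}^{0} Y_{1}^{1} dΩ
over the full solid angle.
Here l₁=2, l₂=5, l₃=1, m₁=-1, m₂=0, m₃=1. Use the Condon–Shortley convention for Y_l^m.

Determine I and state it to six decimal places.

|2−5|≤1≤2+5 violated ⇒ I = 0

0.000000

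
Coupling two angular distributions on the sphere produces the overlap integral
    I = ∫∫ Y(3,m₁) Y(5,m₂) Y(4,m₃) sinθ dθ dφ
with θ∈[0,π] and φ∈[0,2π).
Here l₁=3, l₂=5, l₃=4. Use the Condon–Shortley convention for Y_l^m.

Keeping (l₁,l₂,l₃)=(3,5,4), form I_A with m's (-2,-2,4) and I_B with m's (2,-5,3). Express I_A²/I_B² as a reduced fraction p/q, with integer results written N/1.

4/15

Same 3,5,4: normalisation and zero-m 3j drop out of the ratio.
A: Δ: 4! 2! 6! / 13! → 1/180180; sum: t=3:−1/8640 = -1/8640; 3j²(3 5 4; -2 -2 4) = Δ·Π!·Σ² = 14/1287  (sign -1)
B: Δ: 4! 2! 6! / 13! → 1/180180; sum: t=0:+1/17280 = 1/17280; 3j²(3 5 4; 2 -5 3) = Δ·Π!·Σ² = 35/858  (sign -1)
I_A²/I_B² = (14/1287)/(35/858) = 4/15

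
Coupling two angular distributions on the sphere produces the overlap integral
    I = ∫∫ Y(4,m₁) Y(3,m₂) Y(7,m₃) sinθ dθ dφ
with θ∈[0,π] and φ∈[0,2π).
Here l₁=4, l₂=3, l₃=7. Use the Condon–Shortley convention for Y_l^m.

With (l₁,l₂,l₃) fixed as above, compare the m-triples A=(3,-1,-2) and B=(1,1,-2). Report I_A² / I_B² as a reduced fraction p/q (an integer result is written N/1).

1/7

Same 4,3,7: normalisation and zero-m 3j drop out of the ratio.
A: Δ: 0! 8! 6! / 15! → 1/45045; sum: t=0:+1/241920 = 1/241920; 3j²(4 3 7; 3 -1 -2) = Δ·Π!·Σ² = 4/1001  (sign -1)
B: Δ: 0! 8! 6! / 15! → 1/45045; sum: t=0:+1/34560 = 1/34560; 3j²(4 3 7; 1 1 -2) = Δ·Π!·Σ² = 4/143  (sign -1)
I_A²/I_B² = (4/1001)/(4/143) = 1/7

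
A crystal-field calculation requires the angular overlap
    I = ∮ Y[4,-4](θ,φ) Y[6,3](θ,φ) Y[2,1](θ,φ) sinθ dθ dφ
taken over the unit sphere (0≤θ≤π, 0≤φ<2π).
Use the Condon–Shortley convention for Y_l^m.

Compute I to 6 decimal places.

-0.047713

Rules hold: Σm=0, L=12 even, 2≤2≤10.
N = 9·13·5 = 585
Δ = 8!·0!·4!/13! = 1/6435
Racah Σ t=4..4: t=4:+1/2304 = 1/2304
⇒ 3j(4 6 2; 0 0 0)² = 5/143, sgn +1
Racah Σ t=8..8: t=8:+1/241920 = 1/241920
⇒ 3j(4 6 2; -4 3 1)² = 1/715, sgn -1
4πI² = N·(3j₀)²·(3jₘ)² = 45/1573
I = -1·√(0.0286078/4π) = -0.04771303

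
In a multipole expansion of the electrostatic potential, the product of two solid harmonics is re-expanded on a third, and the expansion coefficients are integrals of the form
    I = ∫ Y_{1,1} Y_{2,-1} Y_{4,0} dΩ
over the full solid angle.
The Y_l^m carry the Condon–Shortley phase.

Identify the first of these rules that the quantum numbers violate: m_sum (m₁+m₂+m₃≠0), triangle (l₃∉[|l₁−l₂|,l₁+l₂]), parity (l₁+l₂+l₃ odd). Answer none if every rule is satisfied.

triangle

Σmᵢ = 0  ✓
l₃∈[|l₁−l₂|,l₁+l₂]=[1,3], have l₃=4  ✗
Σlᵢ = 7 ⇒ odd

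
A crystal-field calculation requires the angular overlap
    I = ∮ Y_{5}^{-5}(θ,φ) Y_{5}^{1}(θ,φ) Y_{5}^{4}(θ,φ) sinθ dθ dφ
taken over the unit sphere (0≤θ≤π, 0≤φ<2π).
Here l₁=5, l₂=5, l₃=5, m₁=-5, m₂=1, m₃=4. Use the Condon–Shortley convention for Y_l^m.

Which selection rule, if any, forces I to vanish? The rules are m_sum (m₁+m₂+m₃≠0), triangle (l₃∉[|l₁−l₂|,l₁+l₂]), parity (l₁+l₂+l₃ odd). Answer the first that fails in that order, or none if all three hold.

Σmᵢ = 0  ✓
l₃∈[|l₁−l₂|,l₁+l₂]=[0,10], have l₃=5  ✓
Σlᵢ = 15 ⇒ odd  ✗

parity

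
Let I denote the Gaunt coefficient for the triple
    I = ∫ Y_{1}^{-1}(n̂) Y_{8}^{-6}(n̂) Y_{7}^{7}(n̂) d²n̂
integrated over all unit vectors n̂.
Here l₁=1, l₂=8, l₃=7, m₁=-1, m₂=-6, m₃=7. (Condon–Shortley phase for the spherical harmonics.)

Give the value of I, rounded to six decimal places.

0.030597

Rules hold: Σm=0, L=16 even, 7≤7≤9.
N = 3·17·15 = 765
Δ = 2!·0!·14!/17! = 1/2040
Racah Σ t=1..1: t=1:−1/25401600 = -1/25401600
⇒ 3j(1 8 7; 0 0 0)² = 8/255, sgn +1
Racah Σ t=2..2: t=2:+1/174356582400 = 1/174356582400
⇒ 3j(1 8 7; -1 -6 7)² = 1/2040, sgn +1
4πI² = N·(3j₀)²·(3jₘ)² = 1/85
I = +1·√(0.0117647/4π) = 0.03059748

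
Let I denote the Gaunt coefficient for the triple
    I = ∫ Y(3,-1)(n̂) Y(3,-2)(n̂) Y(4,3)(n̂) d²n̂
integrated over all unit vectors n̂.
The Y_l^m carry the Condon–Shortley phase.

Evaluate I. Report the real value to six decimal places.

Checks pass: Σm=0; 10 even; l₃=4∈[0,6].
(2·3+1)(2·3+1)(2·4+1) = 441
Δ: 2! 4! 4! / 11! → 1/34650
sum: t=0:+1/72 t=1:−1/16 t=2:+1/72 = -5/144
3j²(3 3 4; 0 0 0) = Δ·Π!·Σ² = 2/77  (sign -1)
sum: t=0:+1/288 t=1:−1/144 = -1/288
3j²(3 3 4; -1 -2 3) = Δ·Π!·Σ² = 1/99  (sign +1)
combine: 4πI² = 441·2/77·1/99 = 14/121
take √, sign -1: I = -0.09595473

-0.095955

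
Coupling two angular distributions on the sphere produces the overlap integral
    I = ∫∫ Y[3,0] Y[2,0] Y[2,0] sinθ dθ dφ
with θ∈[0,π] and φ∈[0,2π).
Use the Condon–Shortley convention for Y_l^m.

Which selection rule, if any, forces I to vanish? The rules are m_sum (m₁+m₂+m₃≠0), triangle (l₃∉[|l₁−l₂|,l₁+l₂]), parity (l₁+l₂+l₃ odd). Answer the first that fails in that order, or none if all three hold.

parity

azimuthal sum: 0 + 0 + 0 = 0  ✓
1 ≤ 2 ≤ 5 (triangle on l)  ✓
L = 3 + 2 + 2 = 7 (odd)  ✗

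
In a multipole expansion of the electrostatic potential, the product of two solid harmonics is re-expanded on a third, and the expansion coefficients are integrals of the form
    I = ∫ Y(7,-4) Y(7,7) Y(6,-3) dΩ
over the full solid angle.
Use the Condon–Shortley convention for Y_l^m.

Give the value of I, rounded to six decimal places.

Rules hold: Σm=0, L=20 even, 0≤6≤14.
N = 15·15·13 = 2925
Δ = 8!·6!·6!/21! = 1/2444321880
Racah Σ t=1..7: t=1:−1/2612736000 t=2:+1/20736000 t=3:−1/1658880 t=4:+1/746496 t=5:−1/1658880 t=6:+1/20736000 t=7:−1/2612736000 = 1/4354560
⇒ 3j(7 7 6; 0 0 0)² = 1000/138567, sgn +1
Racah Σ t=8..8: t=8:+1/1045094400 = 1/1045094400
⇒ 3j(7 7 6; -4 7 -3)² = 11/646, sgn -1
4πI² = N·(3j₀)²·(3jₘ)² = 37500/104329
I = -1·√(0.35944/4π) = -0.16912514

-0.169125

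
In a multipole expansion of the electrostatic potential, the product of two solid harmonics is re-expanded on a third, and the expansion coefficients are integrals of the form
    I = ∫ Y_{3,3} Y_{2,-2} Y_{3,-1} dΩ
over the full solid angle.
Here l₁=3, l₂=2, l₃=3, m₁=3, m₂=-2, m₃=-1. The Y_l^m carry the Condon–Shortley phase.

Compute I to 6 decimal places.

0.132981

Rules hold: Σm=0, L=8 even, 1≤3≤5.
N = 7·5·7 = 245
Δ = 2!·4!·2!/9! = 1/3780
Racah Σ t=0..2: t=0:+1/24 t=1:−1/4 t=2:+1/24 = -1/6
⇒ 3j(3 2 3; 0 0 0)² = 4/105, sgn +1
Racah Σ t=0..0: t=0:+1/96 = 1/96
⇒ 3j(3 2 3; 3 -2 -1)² = 1/42, sgn +1
4πI² = N·(3j₀)²·(3jₘ)² = 2/9
I = +1·√(0.222222/4π) = 0.13298076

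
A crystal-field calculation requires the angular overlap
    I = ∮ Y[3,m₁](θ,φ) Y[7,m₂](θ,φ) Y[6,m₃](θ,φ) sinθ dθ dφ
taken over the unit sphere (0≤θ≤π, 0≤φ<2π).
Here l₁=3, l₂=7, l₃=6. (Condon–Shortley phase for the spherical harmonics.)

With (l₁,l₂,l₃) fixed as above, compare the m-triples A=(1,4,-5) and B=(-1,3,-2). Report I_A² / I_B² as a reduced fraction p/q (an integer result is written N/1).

20449/15360

l's match ⇒ only the (l;m) 3-j factors differ between A and B.
A: triangle coeff Δ(3,7,6) = 1/2042040; Σ_t [1,2]: t=1:−1/21772800 t=2:+1/2903040 = 13/43545600; (3j)²=143/7140 [(3 7 6; 1 4 -5)], sign=-1
B: triangle coeff Δ(3,7,6) = 1/2042040; Σ_t [2,4]: t=2:+1/645120 t=3:−1/181440 t=4:+1/829440 = -1/362880; (3j)²=256/17017 [(3 7 6; -1 3 -2)], sign=-1
I_A²/I_B² = (143/7140)/(256/17017) = 20449/15360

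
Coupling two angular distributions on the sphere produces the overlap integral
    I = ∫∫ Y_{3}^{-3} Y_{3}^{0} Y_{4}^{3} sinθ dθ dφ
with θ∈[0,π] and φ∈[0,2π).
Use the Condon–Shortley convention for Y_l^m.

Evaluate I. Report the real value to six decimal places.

m-sum 0 ✓  L=10 even ✓  0≤4≤6 ✓
Π(2lᵢ+1) = 7×7×9 = 441
triangle coeff Δ(3,3,4) = 1/34650
Σ_t [0,2]: t=0:+1/72 t=1:−1/16 t=2:+1/72 = -5/144
(3j)²=2/77 [(3 3 4; 0 0 0)], sign=-1
Σ_t [2,2]: t=2:+1/288 = 1/288
(3j)²=1/22 [(3 3 4; -3 0 3)], sign=-1
⇒ 4πI² = 63/121
I = (+1)√(63/121/(4π)) = 0.20355073

0.203551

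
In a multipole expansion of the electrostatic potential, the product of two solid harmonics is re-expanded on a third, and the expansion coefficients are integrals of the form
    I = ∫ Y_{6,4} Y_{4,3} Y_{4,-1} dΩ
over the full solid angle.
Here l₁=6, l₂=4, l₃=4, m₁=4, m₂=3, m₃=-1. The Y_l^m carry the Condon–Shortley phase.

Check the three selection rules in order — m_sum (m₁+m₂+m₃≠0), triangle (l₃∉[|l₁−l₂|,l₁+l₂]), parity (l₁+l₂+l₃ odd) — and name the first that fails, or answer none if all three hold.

m_sum

m₁+m₂+m₃ = 4 + 3 − 1 = 6  ✗
triangle: |6−4|=2 ≤ l₃=4 ≤ 6+4=10
parity: l₁+l₂+l₃ = 14 is even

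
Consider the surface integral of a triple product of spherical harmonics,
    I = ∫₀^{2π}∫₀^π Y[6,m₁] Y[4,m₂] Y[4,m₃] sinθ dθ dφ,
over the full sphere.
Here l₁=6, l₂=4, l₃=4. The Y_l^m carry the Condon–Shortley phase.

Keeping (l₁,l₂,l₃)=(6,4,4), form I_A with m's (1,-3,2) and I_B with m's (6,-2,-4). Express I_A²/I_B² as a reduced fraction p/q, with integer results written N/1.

Shared (l₁,l₂,l₃)=(6,4,4): N and (l;000)² cancel in I_A²/I_B².
A: Δ = 6!·6!·2!/15! = 1/1261260; Racah Σ t=0..1: t=0:+1/86400 t=1:−1/11520 = -13/172800; ⇒ 3j(6 4 4; 1 -3 2)² = 13/660, sgn -1
B: Δ = 6!·6!·2!/15! = 1/1261260; Racah Σ t=0..0: t=0:+1/1036800 = 1/1036800; ⇒ 3j(6 4 4; 6 -2 -4)² = 4/195, sgn +1
I_A²/I_B² = (13/660)/(4/195) = 169/176

169/176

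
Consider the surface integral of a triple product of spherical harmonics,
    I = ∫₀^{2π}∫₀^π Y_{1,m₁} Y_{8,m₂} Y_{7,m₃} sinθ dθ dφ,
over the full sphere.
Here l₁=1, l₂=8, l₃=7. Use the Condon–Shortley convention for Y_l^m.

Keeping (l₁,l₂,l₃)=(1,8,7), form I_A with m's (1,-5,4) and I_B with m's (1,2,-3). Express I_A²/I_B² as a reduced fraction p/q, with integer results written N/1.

Same 1,8,7: normalisation and zero-m 3j drop out of the ratio.
A: Δ: 2! 0! 14! / 17! → 1/2040; sum: t=0:+1/479001600 = 1/479001600; 3j²(1 8 7; 1 -5 4) = Δ·Π!·Σ² = 13/340  (sign -1)
B: Δ: 2! 0! 14! / 17! → 1/2040; sum: t=0:+1/174182400 = 1/174182400; 3j²(1 8 7; 1 2 -3) = Δ·Π!·Σ² = 1/136  (sign +1)
I_A²/I_B² = (13/340)/(1/136) = 26/5

26/5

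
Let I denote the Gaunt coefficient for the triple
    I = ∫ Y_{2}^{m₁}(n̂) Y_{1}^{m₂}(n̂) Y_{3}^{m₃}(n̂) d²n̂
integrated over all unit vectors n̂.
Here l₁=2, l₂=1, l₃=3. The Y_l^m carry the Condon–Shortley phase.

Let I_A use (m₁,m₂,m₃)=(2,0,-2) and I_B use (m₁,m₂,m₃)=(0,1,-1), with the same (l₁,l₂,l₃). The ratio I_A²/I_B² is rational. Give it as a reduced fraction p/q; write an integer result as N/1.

5/6

l's match ⇒ only the (l;m) 3-j factors differ between A and B.
A: triangle coeff Δ(2,1,3) = 1/105; Σ_t [0,0]: t=0:+1/24 = 1/24; (3j)²=1/21 [(2 1 3; 2 0 -2)], sign=-1
B: triangle coeff Δ(2,1,3) = 1/105; Σ_t [0,0]: t=0:+1/8 = 1/8; (3j)²=2/35 [(2 1 3; 0 1 -1)], sign=+1
I_A²/I_B² = (1/21)/(2/35) = 5/6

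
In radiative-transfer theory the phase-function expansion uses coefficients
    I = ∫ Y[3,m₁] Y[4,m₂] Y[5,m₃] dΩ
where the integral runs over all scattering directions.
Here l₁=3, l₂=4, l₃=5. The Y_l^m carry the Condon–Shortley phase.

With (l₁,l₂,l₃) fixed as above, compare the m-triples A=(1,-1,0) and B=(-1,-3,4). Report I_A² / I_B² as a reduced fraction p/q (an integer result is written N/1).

Same 3,4,5: normalisation and zero-m 3j drop out of the ratio.
A: Δ: 2! 4! 6! / 13! → 1/180180; sum: t=0:+1/288 t=1:−1/288 t=2:+1/5760 = 1/5760; 3j²(3 4 5; 1 -1 0) = Δ·Π!·Σ² = 1/12012  (sign -1)
B: Δ: 2! 4! 6! / 13! → 1/180180; sum: t=0:+1/5760 t=1:−1/4320 = -1/17280; 3j²(3 4 5; -1 -3 4) = Δ·Π!·Σ² = 7/4290  (sign +1)
I_A²/I_B² = (1/12012)/(7/4290) = 5/98

5/98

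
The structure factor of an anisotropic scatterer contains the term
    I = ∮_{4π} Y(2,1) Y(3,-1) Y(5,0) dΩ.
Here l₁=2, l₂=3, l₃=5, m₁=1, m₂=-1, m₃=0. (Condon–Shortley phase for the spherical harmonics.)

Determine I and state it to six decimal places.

m-sum 0 ✓  L=10 even ✓  1≤5≤5 ✓
Π(2lᵢ+1) = 5×7×11 = 385
triangle coeff Δ(2,3,5) = 1/2310
Σ_t [0,0]: t=0:+1/144 = 1/144
(3j)²=10/231 [(2 3 5; 0 0 0)], sign=-1
Σ_t [0,0]: t=0:+1/288 = 1/288
(3j)²=5/231 [(2 3 5; 1 -1 0)], sign=-1
⇒ 4πI² = 250/693
I = (+1)√(250/693/(4π)) = 0.16943318

0.169433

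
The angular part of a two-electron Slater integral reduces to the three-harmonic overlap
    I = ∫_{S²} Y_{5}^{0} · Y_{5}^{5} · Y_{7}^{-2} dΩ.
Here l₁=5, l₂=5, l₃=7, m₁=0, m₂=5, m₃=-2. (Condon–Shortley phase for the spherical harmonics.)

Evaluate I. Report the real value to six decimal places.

0.000000

m-sum = 0 + 5 − 2 = 3 ≠ 0 ⇒ I = 0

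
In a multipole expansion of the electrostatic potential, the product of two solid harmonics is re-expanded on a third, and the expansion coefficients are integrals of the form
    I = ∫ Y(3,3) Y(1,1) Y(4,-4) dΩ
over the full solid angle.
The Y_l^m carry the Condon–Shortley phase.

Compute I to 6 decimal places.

0.325735

Checks pass: Σm=0; 8 even; l₃=4∈[2,4].
(2·3+1)(2·1+1)(2·4+1) = 189
Δ: 0! 6! 2! / 9! → 1/252
sum: t=0:+1/36 = 1/36
3j²(3 1 4; 0 0 0) = Δ·Π!·Σ² = 4/63  (sign +1)
sum: t=0:+1/1440 = 1/1440
3j²(3 1 4; 3 1 -4) = Δ·Π!·Σ² = 1/9  (sign +1)
combine: 4πI² = 189·4/63·1/9 = 4/3
take √, sign +1: I = 0.32573501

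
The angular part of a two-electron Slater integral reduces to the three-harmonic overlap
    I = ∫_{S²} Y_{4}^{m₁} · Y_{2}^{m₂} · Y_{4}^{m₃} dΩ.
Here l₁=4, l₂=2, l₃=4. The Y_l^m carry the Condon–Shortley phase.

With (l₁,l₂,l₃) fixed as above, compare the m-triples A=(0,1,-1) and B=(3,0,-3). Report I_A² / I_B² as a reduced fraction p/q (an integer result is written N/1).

Shared (l₁,l₂,l₃)=(4,2,4): N and (l;000)² cancel in I_A²/I_B².
A: Δ = 2!·6!·2!/11! = 1/13860; Racah Σ t=1..2: t=1:−1/72 t=2:+1/96 = -1/288; ⇒ 3j(4 2 4; 0 1 -1)² = 1/462, sgn +1
B: Δ = 2!·6!·2!/11! = 1/13860; Racah Σ t=0..1: t=0:+1/480 t=1:−1/720 = 1/1440; ⇒ 3j(4 2 4; 3 0 -3)² = 7/1980, sgn -1
I_A²/I_B² = (1/462)/(7/1980) = 30/49

30/49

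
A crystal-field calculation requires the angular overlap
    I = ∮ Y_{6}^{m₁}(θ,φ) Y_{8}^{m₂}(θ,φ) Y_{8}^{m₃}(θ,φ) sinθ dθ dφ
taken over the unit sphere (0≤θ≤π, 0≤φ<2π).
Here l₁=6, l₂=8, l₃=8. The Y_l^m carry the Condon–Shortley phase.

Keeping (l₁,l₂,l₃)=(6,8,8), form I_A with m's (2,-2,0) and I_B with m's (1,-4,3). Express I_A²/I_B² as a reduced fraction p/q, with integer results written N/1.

4056/875

Shared (l₁,l₂,l₃)=(6,8,8): N and (l;000)² cancel in I_A²/I_B².
A: Δ = 6!·6!·10!/23! = 1/13742520792; Racah Σ t=0..4: t=0:+1/597196800 t=1:−1/62208000 t=2:+1/39813120 t=3:−1/130636800 t=4:+1/2786918400 = 143/41803776000; ⇒ 3j(6 8 8; 2 -2 0)² = 26/7429, sgn +1
B: Δ = 6!·6!·10!/23! = 1/13742520792; Racah Σ t=0..4: t=0:+1/1492992000 t=1:−1/174182400 t=2:+1/139345920 t=3:−1/627056640 t=4:+1/20901888000 = 1/1791590400; ⇒ 3j(6 8 8; 1 -4 3)² = 875/1158924, sgn -1
I_A²/I_B² = (26/7429)/(875/1158924) = 4056/875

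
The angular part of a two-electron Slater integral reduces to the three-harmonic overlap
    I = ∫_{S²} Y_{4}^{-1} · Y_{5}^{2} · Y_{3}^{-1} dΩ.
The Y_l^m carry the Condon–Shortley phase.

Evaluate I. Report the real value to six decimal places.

0.148044

m-sum 0 ✓  L=12 even ✓  1≤3≤9 ✓
Π(2lᵢ+1) = 9×11×7 = 693
triangle coeff Δ(4,5,3) = 1/180180
Σ_t [2,4]: t=2:+1/576 t=3:−1/144 t=4:+1/576 = -1/288
(3j)²=20/1001 [(4 5 3; 0 0 0)], sign=+1
Σ_t [3,5]: t=3:−1/1728 t=4:+1/288 t=5:−1/960 = 1/540
(3j)²=128/6435 [(4 5 3; -1 2 -1)], sign=+1
⇒ 4πI² = 512/1859
I = (+1)√(512/1859/(4π)) = 0.14804384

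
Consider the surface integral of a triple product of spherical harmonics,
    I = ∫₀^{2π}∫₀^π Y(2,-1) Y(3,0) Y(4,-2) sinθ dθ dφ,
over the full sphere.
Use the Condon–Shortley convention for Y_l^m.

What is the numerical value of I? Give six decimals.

-1 + 0 − 2 = -3 ≠ 0: azimuthal integral kills it; I = 0

0.000000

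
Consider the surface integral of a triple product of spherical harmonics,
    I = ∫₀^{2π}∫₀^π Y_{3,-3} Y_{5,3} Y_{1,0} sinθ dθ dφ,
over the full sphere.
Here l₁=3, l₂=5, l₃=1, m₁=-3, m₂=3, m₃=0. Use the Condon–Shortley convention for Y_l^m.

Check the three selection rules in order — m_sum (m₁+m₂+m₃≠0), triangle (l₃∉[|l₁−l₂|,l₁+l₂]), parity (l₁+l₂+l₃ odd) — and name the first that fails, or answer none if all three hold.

Σmᵢ = 0  ✓
l₃∈[|l₁−l₂|,l₁+l₂]=[2,8], have l₃=1  ✗
Σlᵢ = 9 ⇒ odd

triangle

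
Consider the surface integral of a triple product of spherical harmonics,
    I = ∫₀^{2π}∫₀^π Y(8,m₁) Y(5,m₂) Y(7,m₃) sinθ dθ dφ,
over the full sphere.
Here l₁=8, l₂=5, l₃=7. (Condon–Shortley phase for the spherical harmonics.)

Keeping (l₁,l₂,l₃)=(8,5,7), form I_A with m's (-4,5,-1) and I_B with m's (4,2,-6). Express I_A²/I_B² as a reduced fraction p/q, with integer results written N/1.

180/143

l's match ⇒ only the (l;m) 3-j factors differ between A and B.
A: triangle coeff Δ(8,5,7) = 1/814773960; Σ_t [6,6]: t=6:+1/298598400 = 1/298598400; (3j)²=70/4199 [(8 5 7; -4 5 -1)], sign=+1
B: triangle coeff Δ(8,5,7) = 1/814773960; Σ_t [3,4]: t=3:−1/313528320 t=4:+1/1045094400 = -1/447897600; (3j)²=77/5814 [(8 5 7; 4 2 -6)], sign=+1
I_A²/I_B² = (70/4199)/(77/5814) = 180/143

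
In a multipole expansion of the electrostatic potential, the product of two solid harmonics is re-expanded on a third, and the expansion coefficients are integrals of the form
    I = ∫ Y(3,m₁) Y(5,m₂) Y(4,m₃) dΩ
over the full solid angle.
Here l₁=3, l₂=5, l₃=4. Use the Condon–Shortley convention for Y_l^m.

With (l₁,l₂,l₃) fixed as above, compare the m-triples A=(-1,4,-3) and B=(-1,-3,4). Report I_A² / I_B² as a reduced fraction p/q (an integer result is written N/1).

1/16

l's match ⇒ only the (l;m) 3-j factors differ between A and B.
A: triangle coeff Δ(3,5,4) = 1/180180; Σ_t [3,4]: t=3:−1/4320 t=4:+1/5760 = -1/17280; (3j)²=7/4290 [(3 5 4; -1 4 -3)], sign=+1
B: triangle coeff Δ(3,5,4) = 1/180180; Σ_t [2,2]: t=2:+1/5760 = 1/5760; (3j)²=56/2145 [(3 5 4; -1 -3 4)], sign=+1
I_A²/I_B² = (7/4290)/(56/2145) = 1/16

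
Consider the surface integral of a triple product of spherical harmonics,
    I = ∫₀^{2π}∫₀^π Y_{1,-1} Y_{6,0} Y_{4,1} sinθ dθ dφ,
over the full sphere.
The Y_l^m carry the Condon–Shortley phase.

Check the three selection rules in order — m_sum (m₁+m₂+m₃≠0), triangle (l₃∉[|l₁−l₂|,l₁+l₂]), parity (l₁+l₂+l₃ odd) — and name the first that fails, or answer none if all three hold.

triangle

m₁+m₂+m₃ = -1 + 0 + 1 = 0  ✓
triangle: |1−6|=5 ≤ l₃=4 ≤ 1+6=7  ✗
parity: l₁+l₂+l₃ = 11 is odd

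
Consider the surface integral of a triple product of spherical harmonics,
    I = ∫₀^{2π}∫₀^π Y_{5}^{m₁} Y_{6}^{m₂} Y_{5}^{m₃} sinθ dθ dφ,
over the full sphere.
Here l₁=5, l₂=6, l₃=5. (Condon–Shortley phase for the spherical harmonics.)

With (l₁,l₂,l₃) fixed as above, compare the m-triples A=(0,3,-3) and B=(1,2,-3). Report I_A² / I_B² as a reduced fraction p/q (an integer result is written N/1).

375/242

l's match ⇒ only the (l;m) 3-j factors differ between A and B.
A: triangle coeff Δ(5,6,5) = 1/28588560; Σ_t [3,5]: t=3:−1/103680 t=4:+1/34560 t=5:−1/138240 = 1/82944; (3j)²=125/9724 [(5 6 5; 0 3 -3)], sign=+1
B: triangle coeff Δ(5,6,5) = 1/28588560; Σ_t [2,4]: t=2:+1/138240 t=3:−1/25920 t=4:+1/55296 = -11/829440; (3j)²=11/1326 [(5 6 5; 1 2 -3)], sign=-1
I_A²/I_B² = (125/9724)/(11/1326) = 375/242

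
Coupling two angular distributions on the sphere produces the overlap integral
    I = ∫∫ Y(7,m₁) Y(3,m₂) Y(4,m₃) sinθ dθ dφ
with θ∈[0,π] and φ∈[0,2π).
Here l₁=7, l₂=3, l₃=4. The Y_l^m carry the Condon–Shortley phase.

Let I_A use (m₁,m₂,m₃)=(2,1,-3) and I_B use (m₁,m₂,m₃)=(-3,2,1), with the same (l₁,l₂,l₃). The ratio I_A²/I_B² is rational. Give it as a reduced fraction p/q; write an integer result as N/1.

Shared (l₁,l₂,l₃)=(7,3,4): N and (l;000)² cancel in I_A²/I_B².
A: Δ = 6!·8!·0!/15! = 1/45045; Racah Σ t=4..4: t=4:+1/241920 = 1/241920; ⇒ 3j(7 3 4; 2 1 -3)² = 4/1001, sgn -1
B: Δ = 6!·8!·0!/15! = 1/45045; Racah Σ t=5..5: t=5:−1/86400 = -1/86400; ⇒ 3j(7 3 4; -3 2 1)² = 16/715, sgn +1
I_A²/I_B² = (4/1001)/(16/715) = 5/28

5/28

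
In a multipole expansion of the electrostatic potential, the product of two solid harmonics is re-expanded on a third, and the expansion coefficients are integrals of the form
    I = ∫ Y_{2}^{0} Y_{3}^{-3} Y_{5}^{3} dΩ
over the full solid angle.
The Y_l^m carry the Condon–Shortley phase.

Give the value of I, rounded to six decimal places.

Checks pass: Σm=0; 10 even; l₃=5∈[1,5].
(2·2+1)(2·3+1)(2·5+1) = 385
Δ: 0! 4! 6! / 11! → 1/2310
sum: t=0:+1/144 = 1/144
3j²(2 3 5; 0 0 0) = Δ·Π!·Σ² = 10/231  (sign -1)
sum: t=0:+1/2880 = 1/2880
3j²(2 3 5; 0 -3 3) = Δ·Π!·Σ² = 2/165  (sign +1)
combine: 4πI² = 385·10/231·2/165 = 20/99
take √, sign -1: I = -0.12679218

-0.126792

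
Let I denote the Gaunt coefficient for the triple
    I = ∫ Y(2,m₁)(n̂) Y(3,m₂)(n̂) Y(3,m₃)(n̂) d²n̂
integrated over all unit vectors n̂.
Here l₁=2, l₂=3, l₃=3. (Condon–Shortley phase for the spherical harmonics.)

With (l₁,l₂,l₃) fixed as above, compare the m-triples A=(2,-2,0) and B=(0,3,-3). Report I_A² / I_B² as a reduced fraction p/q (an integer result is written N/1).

Same 2,3,3: normalisation and zero-m 3j drop out of the ratio.
A: Δ: 2! 2! 4! / 9! → 1/3780; sum: t=0:+1/24 = 1/24; 3j²(2 3 3; 2 -2 0) = Δ·Π!·Σ² = 1/21  (sign -1)
B: Δ: 2! 2! 4! / 9! → 1/3780; sum: t=2:+1/96 = 1/96; 3j²(2 3 3; 0 3 -3) = Δ·Π!·Σ² = 5/84  (sign +1)
I_A²/I_B² = (1/21)/(5/84) = 4/5

4/5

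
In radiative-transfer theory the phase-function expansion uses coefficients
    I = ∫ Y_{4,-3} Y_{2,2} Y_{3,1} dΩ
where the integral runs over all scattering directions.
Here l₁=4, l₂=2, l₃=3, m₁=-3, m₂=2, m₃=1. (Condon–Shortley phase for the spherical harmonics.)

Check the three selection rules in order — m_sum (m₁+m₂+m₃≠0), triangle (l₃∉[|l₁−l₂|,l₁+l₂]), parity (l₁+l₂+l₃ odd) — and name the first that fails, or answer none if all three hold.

parity

m₁+m₂+m₃ = -3 + 2 + 1 = 0  ✓
triangle: |4−2|=2 ≤ l₃=3 ≤ 4+2=6  ✓
parity: l₁+l₂+l₃ = 9 is odd  ✗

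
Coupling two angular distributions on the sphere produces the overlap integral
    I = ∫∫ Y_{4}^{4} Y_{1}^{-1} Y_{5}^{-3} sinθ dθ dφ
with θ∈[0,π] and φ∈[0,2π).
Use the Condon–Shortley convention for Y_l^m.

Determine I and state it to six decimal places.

-0.049106

Checks pass: Σm=0; 10 even; l₃=5∈[3,5].
(2·4+1)(2·1+1)(2·5+1) = 297
Δ: 0! 8! 2! / 11! → 1/495
sum: t=0:+1/576 = 1/576
3j²(4 1 5; 0 0 0) = Δ·Π!·Σ² = 5/99  (sign -1)
sum: t=0:+1/80640 = 1/80640
3j²(4 1 5; 4 -1 -3) = Δ·Π!·Σ² = 1/495  (sign +1)
combine: 4πI² = 297·5/99·1/495 = 1/33
take √, sign -1: I = -0.04910640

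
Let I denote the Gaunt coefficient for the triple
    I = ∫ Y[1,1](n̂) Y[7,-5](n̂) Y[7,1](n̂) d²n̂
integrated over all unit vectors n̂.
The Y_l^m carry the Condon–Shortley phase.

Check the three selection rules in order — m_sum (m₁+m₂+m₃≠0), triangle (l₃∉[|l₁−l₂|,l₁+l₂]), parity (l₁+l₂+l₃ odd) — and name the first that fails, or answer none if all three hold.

azimuthal sum: 1 − 5 + 1 = -3  ✗
6 ≤ 7 ≤ 8 (triangle on l)
L = 1 + 7 + 7 = 15 (odd)

m_sum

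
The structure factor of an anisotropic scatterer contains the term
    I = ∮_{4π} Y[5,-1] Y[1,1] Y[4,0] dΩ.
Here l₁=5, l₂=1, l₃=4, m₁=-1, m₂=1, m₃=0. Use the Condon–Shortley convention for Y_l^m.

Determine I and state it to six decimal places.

Checks pass: Σm=0; 10 even; l₃=4∈[4,6].
(2·5+1)(2·1+1)(2·4+1) = 297
Δ: 2! 8! 0! / 11! → 1/495
sum: t=1:−1/576 = -1/576
3j²(5 1 4; 0 0 0) = Δ·Π!·Σ² = 5/99  (sign -1)
sum: t=2:+1/1152 = 1/1152
3j²(5 1 4; -1 1 0) = Δ·Π!·Σ² = 1/33  (sign +1)
combine: 4πI² = 297·5/99·1/33 = 5/11
take √, sign -1: I = -0.19018827

-0.190188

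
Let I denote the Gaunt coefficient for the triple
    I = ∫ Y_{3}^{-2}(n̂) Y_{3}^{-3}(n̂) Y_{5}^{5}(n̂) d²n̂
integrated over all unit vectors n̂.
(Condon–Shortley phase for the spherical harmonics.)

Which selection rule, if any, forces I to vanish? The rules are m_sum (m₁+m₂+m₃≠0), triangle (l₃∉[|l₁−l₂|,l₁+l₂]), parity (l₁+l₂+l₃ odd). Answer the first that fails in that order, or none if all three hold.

Σmᵢ = 0  ✓
l₃∈[|l₁−l₂|,l₁+l₂]=[0,6], have l₃=5  ✓
Σlᵢ = 11 ⇒ odd  ✗

parity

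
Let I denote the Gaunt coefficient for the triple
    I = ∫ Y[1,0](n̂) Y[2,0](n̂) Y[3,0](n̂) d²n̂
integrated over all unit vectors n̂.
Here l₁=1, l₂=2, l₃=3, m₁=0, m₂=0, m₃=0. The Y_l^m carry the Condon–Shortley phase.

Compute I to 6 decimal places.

Rules hold: Σm=0, L=6 even, 1≤3≤3.
N = 3·5·7 = 105
Δ = 0!·2!·4!/7! = 1/105
Racah Σ t=0..0: t=0:+1/4 = 1/4
⇒ 3j(1 2 3; 0 0 0)² = 3/35, sgn -1
(m-triple is (0,0,0) — same symbol as above.)
4πI² = N·(3j₀)²·(3jₘ)² = 27/35
I = +1·√(0.771429/4π) = 0.24776670

0.247767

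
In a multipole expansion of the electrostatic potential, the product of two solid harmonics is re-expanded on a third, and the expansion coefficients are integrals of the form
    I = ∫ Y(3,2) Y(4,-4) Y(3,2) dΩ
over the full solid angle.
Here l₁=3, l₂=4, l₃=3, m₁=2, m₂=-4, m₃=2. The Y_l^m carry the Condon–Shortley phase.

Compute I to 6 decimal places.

0.214561

Rules hold: Σm=0, L=10 even, 1≤3≤7.
N = 7·9·7 = 441
Δ = 4!·2!·4!/11! = 1/34650
Racah Σ t=1..3: t=1:−1/72 t=2:+1/16 t=3:−1/72 = 5/144
⇒ 3j(3 4 3; 0 0 0)² = 2/77, sgn -1
Racah Σ t=0..0: t=0:+1/576 = 1/576
⇒ 3j(3 4 3; 2 -4 2)² = 5/99, sgn -1
4πI² = N·(3j₀)²·(3jₘ)² = 70/121
I = +1·√(0.578512/4π) = 0.21456131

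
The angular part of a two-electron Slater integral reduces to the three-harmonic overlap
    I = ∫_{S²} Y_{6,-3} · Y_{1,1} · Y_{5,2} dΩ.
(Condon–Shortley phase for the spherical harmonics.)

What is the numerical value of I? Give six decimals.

-0.245154

Checks pass: Σm=0; 12 even; l₃=5∈[5,7].
(2·6+1)(2·1+1)(2·5+1) = 429
Δ: 2! 10! 0! / 13! → 1/858
sum: t=1:−1/14400 = -1/14400
3j²(6 1 5; 0 0 0) = Δ·Π!·Σ² = 6/143  (sign +1)
sum: t=2:+1/60480 = 1/60480
3j²(6 1 5; -3 1 2) = Δ·Π!·Σ² = 6/143  (sign -1)
combine: 4πI² = 429·6/143·6/143 = 108/143
take √, sign -1: I = -0.24515397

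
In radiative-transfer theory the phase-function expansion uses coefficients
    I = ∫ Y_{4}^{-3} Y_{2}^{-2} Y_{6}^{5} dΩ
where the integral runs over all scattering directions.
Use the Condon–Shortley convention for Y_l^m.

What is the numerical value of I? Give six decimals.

m-sum 0 ✓  L=12 even ✓  2≤6≤6 ✓
Π(2lᵢ+1) = 9×5×13 = 585
triangle coeff Δ(4,2,6) = 1/6435
Σ_t [0,0]: t=0:+1/2304 = 1/2304
(3j)²=5/143 [(4 2 6; 0 0 0)], sign=+1
Σ_t [0,0]: t=0:+1/120960 = 1/120960
(3j)²=2/39 [(4 2 6; -3 -2 5)], sign=-1
⇒ 4πI² = 150/143
I = (-1)√(150/143/(4π)) = -0.28891672

-0.288917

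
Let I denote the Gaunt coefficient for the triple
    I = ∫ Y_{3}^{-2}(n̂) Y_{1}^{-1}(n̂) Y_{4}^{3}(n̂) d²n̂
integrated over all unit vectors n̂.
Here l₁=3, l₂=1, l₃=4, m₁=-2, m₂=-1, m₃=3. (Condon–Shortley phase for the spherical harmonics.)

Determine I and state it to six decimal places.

Checks pass: Σm=0; 8 even; l₃=4∈[2,4].
(2·3+1)(2·1+1)(2·4+1) = 189
Δ: 0! 6! 2! / 9! → 1/252
sum: t=0:+1/36 = 1/36
3j²(3 1 4; 0 0 0) = Δ·Π!·Σ² = 4/63  (sign +1)
sum: t=0:+1/240 = 1/240
3j²(3 1 4; -2 -1 3) = Δ·Π!·Σ² = 1/12  (sign -1)
combine: 4πI² = 189·4/63·1/12 = 1/1
take √, sign -1: I = -0.28209479

-0.282095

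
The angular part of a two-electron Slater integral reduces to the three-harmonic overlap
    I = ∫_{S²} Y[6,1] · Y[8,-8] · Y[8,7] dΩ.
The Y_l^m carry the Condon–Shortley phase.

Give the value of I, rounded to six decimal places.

0.150838

Rules hold: Σm=0, L=22 even, 2≤8≤14.
N = 13·17·17 = 3757
Δ = 6!·6!·10!/23! = 1/13742520792
Racah Σ t=0..6: t=0:+1/41803776000 t=1:−1/435456000 t=2:+1/39813120 t=3:−1/18662400 t=4:+1/39813120 t=5:−1/435456000 t=6:+1/41803776000 = -11/1393459200
⇒ 3j(6 8 8; 0 0 0)² = 600/96577, sgn -1
Racah Σ t=0..0: t=0:+1/313528320000 = 1/313528320000
⇒ 3j(6 8 8; 1 -8 7)² = 91/7429, sgn -1
4πI² = N·(3j₀)²·(3jₘ)² = 54600/190969
I = +1·√(0.28591/4π) = 0.15083772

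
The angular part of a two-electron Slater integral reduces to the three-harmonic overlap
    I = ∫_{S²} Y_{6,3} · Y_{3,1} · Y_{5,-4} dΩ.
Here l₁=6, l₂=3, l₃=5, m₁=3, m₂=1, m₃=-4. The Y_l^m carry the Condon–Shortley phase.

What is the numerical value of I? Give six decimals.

Checks pass: Σm=0; 14 even; l₃=5∈[3,9].
(2·6+1)(2·3+1)(2·5+1) = 1001
Δ: 4! 8! 2! / 15! → 1/675675
sum: t=1:−1/8640 t=2:+1/2304 t=3:−1/8640 = 7/34560
3j²(6 3 5; 0 0 0) = Δ·Π!·Σ² = 7/429  (sign -1)
sum: t=2:+1/40320 t=3:−1/241920 = 1/48384
3j²(6 3 5; 3 1 -4) = Δ·Π!·Σ² = 24/1001  (sign -1)
combine: 4πI² = 1001·7/429·24/1001 = 56/143
take √, sign +1: I = 0.17653103

0.176531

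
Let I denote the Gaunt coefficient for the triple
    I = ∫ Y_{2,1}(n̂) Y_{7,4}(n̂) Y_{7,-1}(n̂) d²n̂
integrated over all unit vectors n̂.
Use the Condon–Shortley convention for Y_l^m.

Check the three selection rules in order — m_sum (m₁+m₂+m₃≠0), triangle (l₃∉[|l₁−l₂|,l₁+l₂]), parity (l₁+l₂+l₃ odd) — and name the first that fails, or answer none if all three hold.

m_sum

m₁+m₂+m₃ = 1 + 4 − 1 = 4  ✗
triangle: |2−7|=5 ≤ l₃=7 ≤ 2+7=9
parity: l₁+l₂+l₃ = 16 is even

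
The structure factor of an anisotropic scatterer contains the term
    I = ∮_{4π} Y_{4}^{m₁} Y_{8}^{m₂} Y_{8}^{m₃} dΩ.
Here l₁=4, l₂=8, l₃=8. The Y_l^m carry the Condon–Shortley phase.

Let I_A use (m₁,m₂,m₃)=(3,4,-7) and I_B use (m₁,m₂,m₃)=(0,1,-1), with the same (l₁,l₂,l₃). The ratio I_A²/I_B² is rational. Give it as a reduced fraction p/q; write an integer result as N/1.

Same 4,8,8: normalisation and zero-m 3j drop out of the ratio.
A: Δ: 4! 4! 12! / 21! → 1/185175900; sum: t=0:+1/68976230400 t=1:−1/5748019200 = -1/6270566400; 3j²(4 8 8; 3 4 -7) = Δ·Π!·Σ² = 121/11628  (sign +1)
B: Δ: 4! 4! 12! / 21! → 1/185175900; sum: t=0:+1/1254113280 t=1:−1/34836480 t=2:+1/9676800 t=3:−1/18662400 t=4:+1/348364800 = 31/1254113280; 3j²(4 8 8; 0 1 -1) = Δ·Π!·Σ² = 961/151164  (sign -1)
I_A²/I_B² = (121/11628)/(961/151164) = 1573/961

1573/961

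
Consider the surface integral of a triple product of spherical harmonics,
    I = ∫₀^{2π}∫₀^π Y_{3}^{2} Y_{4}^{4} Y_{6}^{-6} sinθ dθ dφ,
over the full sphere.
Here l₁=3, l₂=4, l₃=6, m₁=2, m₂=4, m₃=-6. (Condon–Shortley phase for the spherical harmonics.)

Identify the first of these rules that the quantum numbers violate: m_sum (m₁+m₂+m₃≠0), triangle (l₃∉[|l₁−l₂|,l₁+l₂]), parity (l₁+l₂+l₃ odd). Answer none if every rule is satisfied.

parity

m₁+m₂+m₃ = 2 + 4 − 6 = 0  ✓
triangle: |3−4|=1 ≤ l₃=6 ≤ 3+4=7  ✓
parity: l₁+l₂+l₃ = 13 is odd  ✗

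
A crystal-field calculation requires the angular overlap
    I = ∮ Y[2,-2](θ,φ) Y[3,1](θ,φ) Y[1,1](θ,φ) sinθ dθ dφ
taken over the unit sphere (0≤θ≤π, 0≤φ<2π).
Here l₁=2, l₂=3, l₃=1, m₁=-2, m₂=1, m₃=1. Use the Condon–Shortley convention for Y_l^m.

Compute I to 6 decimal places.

-0.082589

Rules hold: Σm=0, L=6 even, 1≤1≤5.
N = 5·7·3 = 105
Δ = 4!·0!·2!/7! = 1/105
Racah Σ t=2..2: t=2:+1/4 = 1/4
⇒ 3j(2 3 1; 0 0 0)² = 3/35, sgn -1
Racah Σ t=4..4: t=4:+1/48 = 1/48
⇒ 3j(2 3 1; -2 1 1)² = 1/105, sgn +1
4πI² = N·(3j₀)²·(3jₘ)² = 3/35
I = -1·√(0.0857143/4π) = -0.08258890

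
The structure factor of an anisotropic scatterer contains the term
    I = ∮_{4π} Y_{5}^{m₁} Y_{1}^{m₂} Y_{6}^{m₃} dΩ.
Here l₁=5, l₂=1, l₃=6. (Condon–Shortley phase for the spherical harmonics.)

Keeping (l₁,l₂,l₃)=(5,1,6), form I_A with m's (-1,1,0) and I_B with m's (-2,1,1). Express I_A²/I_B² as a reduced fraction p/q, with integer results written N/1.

l's match ⇒ only the (l;m) 3-j factors differ between A and B.
A: triangle coeff Δ(5,1,6) = 1/858; Σ_t [0,0]: t=0:+1/34560 = 1/34560; (3j)²=5/286 [(5 1 6; -1 1 0)], sign=+1
B: triangle coeff Δ(5,1,6) = 1/858; Σ_t [0,0]: t=0:+1/60480 = 1/60480; (3j)²=5/429 [(5 1 6; -2 1 1)], sign=-1
I_A²/I_B² = (5/286)/(5/429) = 3/2

3/2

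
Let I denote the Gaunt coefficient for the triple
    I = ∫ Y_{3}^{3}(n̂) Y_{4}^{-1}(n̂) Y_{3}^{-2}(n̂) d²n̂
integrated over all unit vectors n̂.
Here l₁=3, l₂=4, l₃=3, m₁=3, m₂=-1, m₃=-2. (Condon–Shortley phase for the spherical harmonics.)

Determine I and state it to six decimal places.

0.140463

Rules hold: Σm=0, L=10 even, 1≤3≤7.
N = 7·9·7 = 441
Δ = 4!·2!·4!/11! = 1/34650
Racah Σ t=1..3: t=1:−1/72 t=2:+1/16 t=3:−1/72 = 5/144
⇒ 3j(3 4 3; 0 0 0)² = 2/77, sgn -1
Racah Σ t=0..0: t=0:+1/288 = 1/288
⇒ 3j(3 4 3; 3 -1 -2)² = 5/231, sgn -1
4πI² = N·(3j₀)²·(3jₘ)² = 30/121
I = +1·√(0.247934/4π) = 0.14046335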